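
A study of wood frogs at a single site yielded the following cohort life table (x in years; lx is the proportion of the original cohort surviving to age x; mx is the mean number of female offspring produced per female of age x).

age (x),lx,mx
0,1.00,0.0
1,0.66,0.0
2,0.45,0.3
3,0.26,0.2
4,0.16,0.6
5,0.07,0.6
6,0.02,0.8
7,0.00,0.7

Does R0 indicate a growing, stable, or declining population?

declining

R0 = Σ lx·mx = 0 + 0 + 0.135 + 0.052 + 0.096 + 0.042 + 0.016 + 0 = 0.341
R0 < 1, so the population is declining.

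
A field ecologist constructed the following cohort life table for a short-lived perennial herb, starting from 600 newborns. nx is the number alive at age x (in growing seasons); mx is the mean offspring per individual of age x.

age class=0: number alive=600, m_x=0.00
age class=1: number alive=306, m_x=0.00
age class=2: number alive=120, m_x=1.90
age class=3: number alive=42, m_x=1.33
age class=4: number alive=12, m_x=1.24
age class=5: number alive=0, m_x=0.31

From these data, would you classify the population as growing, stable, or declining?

lx = nx/n0 = nx/600: 1, 0.51, 0.2, 0.07, 0.02, 0
R0 = Σ lx·mx = 0 + 0 + 0.38 + 0.0931 + 0.0248 + 0 = 0.4979
R0 < 1, so the population is declining.

declining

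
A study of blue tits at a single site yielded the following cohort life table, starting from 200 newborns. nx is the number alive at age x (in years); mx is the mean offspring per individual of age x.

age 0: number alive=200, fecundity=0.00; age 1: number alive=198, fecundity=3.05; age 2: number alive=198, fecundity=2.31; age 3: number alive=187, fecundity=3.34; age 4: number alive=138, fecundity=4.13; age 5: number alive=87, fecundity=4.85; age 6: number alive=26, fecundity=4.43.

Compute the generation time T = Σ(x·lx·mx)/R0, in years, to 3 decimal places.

lx = nx/n0 = nx/200: 1, 0.99, 0.99, 0.935, 0.69, 0.435, 0.13
lx·mx: 0, 3.0195, 2.2869, 3.1229, 2.8497, 2.10975, 0.5759 → R0 = 13.96465
x·lx·mx: 0, 3.0195, 4.5738, 9.3687, 11.3988, 10.54875, 3.4554 → Σ = 42.36495
T = 42.36495 / 13.96465 = 3.033728… → 3.034

3.034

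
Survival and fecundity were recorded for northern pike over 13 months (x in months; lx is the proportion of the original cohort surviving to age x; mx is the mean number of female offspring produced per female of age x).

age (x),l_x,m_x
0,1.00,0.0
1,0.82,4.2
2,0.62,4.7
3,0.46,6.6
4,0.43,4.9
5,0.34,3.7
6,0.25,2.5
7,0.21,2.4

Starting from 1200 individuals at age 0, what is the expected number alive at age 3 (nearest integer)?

Expected survivors = N0 · l_3 = 1200 × 0.46 = 552 → 552

552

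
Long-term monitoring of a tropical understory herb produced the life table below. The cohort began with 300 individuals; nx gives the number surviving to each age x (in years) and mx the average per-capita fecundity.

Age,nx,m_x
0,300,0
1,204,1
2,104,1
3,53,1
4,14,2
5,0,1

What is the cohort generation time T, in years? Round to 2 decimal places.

lx = nx/n0 = nx/300: 1, 0.68, 0.34667…, 0.17667…, 0.04667…, 0
lx·mx: 0, 0.68, 0.346667…, 0.176667…, 0.093333…, 0 → R0 = 1.296667…
x·lx·mx: 0, 0.68, 0.693333…, 0.53…, 0.373333…, 0 → Σ = 2.276667…
T = 2.276667… / 1.296667… = 1.755784… → 1.76

1.76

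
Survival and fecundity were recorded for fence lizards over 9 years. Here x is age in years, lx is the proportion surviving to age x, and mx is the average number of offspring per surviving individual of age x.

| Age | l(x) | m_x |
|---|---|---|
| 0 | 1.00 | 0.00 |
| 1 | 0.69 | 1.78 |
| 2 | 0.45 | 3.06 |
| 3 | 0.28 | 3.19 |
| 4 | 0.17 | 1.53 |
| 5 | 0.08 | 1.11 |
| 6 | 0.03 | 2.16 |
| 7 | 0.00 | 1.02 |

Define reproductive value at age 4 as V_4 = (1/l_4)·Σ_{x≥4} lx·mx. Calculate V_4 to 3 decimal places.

lx·mx for x ≥ 4: 0.2601, 0.0888, 0.0648, 0 → sum = 0.4137
V_4 = 0.4137 / l_4 = 0.4137 / 0.17 = 2.433529… → 2.434

2.434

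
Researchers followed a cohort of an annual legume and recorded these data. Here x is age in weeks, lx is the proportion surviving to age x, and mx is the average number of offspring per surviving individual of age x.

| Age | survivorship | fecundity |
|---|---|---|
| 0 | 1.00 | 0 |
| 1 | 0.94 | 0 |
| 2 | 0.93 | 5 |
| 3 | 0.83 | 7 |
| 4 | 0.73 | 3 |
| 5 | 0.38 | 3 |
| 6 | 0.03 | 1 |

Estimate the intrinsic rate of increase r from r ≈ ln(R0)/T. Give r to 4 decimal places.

0.8773

R0 = Σ lx·mx = 0 + 0 + 4.65 + 5.81 + 2.19 + 1.14 + 0.03 = 13.82
Σ x·lx·mx = 41.37; T = 41.37/13.82 = 2.99349…
r ≈ ln(R0)/T = ln(13.82)/2.99349… = 0.877277… → 0.8773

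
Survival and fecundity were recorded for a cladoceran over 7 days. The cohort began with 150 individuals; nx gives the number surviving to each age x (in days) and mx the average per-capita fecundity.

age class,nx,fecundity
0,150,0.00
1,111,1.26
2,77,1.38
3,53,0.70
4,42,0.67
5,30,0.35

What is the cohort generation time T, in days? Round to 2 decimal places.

1.95

lx = nx/n0 = nx/150: 1, 0.74, 0.51333…, 0.35333…, 0.28, 0.2
lx·mx: 0, 0.9324, 0.7084…, 0.247333…, 0.1876, 0.07 → R0 = 2.145733…
x·lx·mx: 0, 0.9324, 1.4168…, 0.742…, 0.7504, 0.35 → Σ = 4.1916…
T = 4.1916… / 2.145733… = 1.953458… → 1.95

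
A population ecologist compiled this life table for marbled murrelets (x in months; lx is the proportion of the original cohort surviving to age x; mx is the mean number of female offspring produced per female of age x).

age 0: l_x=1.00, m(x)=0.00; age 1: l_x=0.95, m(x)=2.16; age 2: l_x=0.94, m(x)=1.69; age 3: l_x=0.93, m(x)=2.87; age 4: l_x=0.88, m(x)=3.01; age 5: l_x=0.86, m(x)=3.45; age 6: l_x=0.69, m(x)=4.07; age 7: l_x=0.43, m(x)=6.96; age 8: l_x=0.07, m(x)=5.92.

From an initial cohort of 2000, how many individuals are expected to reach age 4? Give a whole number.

1760

Expected survivors = N0 · l_4 = 2000 × 0.88 = 1760 → 1760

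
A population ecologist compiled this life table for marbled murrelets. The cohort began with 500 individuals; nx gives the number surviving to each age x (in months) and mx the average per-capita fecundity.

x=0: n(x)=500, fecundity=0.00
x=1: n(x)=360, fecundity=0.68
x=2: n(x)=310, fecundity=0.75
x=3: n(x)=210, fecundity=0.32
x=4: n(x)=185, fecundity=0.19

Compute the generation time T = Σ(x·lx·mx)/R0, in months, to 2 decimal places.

lx = nx/n0 = nx/500: 1, 0.72, 0.62, 0.42, 0.37
lx·mx: 0, 0.4896, 0.465, 0.1344, 0.0703 → R0 = 1.1593
x·lx·mx: 0, 0.4896, 0.93, 0.4032, 0.2812 → Σ = 2.104
T = 2.104 / 1.1593 = 1.814888… → 1.81

1.81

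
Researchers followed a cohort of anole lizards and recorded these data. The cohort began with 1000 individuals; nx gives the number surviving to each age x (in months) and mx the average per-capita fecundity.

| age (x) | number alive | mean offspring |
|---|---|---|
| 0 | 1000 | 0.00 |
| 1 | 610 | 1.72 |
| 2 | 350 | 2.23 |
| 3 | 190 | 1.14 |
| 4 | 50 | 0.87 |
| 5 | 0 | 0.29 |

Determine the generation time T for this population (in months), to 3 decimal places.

lx = nx/n0 = nx/1000: 1, 0.61, 0.35, 0.19, 0.05, 0
lx·mx: 0, 1.0492, 0.7805, 0.2166, 0.0435, 0 → R0 = 2.0898
x·lx·mx: 0, 1.0492, 1.561, 0.6498, 0.174, 0 → Σ = 3.434
T = 3.434 / 2.0898 = 1.643219… → 1.643

1.643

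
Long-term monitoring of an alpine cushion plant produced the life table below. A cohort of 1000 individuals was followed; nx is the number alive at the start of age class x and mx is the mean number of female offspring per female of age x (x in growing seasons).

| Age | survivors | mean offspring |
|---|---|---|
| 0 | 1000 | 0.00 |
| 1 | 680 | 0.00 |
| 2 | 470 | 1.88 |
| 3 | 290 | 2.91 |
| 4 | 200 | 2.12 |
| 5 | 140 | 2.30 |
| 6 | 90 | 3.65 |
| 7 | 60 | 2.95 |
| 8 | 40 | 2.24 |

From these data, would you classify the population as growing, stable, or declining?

growing

lx = nx/n0 = nx/1000: 1, 0.68, 0.47, 0.29, 0.2, 0.14, 0.09, 0.06, 0.04
R0 = Σ lx·mx = 0 + 0 + 0.8836 + 0.8439 + 0.424 + 0.322 + 0.3285 + 0.177 + 0.0896 = 3.0686
R0 > 1, so the population is growing.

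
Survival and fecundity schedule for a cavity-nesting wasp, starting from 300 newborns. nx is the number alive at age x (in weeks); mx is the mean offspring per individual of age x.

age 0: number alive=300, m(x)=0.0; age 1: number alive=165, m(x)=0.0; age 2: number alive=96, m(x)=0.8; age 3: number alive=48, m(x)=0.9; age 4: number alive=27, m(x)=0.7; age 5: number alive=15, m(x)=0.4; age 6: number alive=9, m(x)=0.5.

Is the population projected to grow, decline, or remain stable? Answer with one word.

lx = nx/n0 = nx/300: 1, 0.55, 0.32, 0.16, 0.09, 0.05, 0.03
R0 = Σ lx·mx = 0 + 0 + 0.256 + 0.144 + 0.063 + 0.02 + 0.015 = 0.498
R0 < 1, so the population is declining.

declining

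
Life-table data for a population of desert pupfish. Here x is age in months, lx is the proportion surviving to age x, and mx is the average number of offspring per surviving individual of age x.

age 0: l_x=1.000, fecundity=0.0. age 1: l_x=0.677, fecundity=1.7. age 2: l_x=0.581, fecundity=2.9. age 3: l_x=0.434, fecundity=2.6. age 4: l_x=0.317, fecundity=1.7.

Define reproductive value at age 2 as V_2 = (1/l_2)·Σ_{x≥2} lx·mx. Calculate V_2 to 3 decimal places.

5.770

lx·mx for x ≥ 2: 1.6849, 1.1284, 0.5389 → sum = 3.3522
V_2 = 3.3522 / l_2 = 3.3522 / 0.581 = 5.769707… → 5.770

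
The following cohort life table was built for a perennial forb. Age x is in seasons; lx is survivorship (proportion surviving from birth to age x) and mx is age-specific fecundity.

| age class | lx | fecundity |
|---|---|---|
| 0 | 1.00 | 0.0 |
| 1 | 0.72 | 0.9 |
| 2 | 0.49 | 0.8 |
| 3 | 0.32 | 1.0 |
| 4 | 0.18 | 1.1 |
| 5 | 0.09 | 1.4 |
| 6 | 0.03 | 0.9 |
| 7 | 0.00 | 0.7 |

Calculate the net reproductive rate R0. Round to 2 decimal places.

lx·mx by age: 0, 0.648, 0.392, 0.32, 0.198, 0.126, 0.027, 0
R0 = Σ lx·mx = 1.711 → 1.71

1.71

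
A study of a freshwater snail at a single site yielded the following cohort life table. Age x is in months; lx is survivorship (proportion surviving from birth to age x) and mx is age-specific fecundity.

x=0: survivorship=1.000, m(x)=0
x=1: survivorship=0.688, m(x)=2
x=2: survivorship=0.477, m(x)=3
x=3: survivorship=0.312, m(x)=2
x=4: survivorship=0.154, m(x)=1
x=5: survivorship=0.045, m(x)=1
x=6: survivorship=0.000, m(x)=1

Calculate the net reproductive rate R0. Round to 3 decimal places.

lx·mx by age: 0, 1.376, 1.431, 0.624, 0.154, 0.045, 0
R0 = Σ lx·mx = 3.63 → 3.630

3.630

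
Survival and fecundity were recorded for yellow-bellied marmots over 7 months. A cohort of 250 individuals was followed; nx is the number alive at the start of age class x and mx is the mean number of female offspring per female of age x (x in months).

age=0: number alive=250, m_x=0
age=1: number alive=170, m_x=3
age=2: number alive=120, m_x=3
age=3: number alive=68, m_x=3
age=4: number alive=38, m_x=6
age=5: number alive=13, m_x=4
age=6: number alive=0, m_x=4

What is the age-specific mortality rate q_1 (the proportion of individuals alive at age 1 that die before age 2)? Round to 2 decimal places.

lx = nx/n0 = nx/250: 1, 0.68, 0.48, 0.272, 0.152, 0.052, 0
q_1 = (l_1 − l_2) / l_1 = (0.68 − 0.48) / 0.68
     = 0.2 / 0.68 = 0.294118… → 0.29

0.29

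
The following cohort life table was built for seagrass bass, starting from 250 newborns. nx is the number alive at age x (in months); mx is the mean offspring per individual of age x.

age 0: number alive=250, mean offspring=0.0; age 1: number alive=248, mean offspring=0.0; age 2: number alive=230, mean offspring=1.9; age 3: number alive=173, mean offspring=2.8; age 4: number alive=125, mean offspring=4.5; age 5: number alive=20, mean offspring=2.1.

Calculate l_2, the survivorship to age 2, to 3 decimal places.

l_2 = n_2/n_0 = 230/250 = 0.92 → 0.920

0.920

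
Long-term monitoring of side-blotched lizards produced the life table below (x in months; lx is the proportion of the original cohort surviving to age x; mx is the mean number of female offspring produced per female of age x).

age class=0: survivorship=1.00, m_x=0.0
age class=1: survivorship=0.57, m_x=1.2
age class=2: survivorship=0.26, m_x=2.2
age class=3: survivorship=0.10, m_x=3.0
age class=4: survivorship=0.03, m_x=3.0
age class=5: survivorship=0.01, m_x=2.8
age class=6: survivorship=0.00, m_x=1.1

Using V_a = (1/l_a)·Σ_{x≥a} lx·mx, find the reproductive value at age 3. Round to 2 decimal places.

4.18

lx·mx for x ≥ 3: 0.3, 0.09, 0.028, 0 → sum = 0.418
V_3 = 0.418 / l_3 = 0.418 / 0.1 = 4.18 → 4.18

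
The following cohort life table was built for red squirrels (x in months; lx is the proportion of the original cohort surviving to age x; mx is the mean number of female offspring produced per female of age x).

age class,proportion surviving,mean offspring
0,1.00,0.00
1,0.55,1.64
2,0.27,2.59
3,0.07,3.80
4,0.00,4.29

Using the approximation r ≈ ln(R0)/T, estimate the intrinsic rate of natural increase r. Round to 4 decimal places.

0.3763

R0 = Σ lx·mx = 0 + 0.902 + 0.6993 + 0.266 + 0 = 1.8673
Σ x·lx·mx = 3.0986; T = 3.0986/1.8673 = 1.6594…
r ≈ ln(R0)/T = ln(1.8673)/1.6594… = 0.376337… → 0.3763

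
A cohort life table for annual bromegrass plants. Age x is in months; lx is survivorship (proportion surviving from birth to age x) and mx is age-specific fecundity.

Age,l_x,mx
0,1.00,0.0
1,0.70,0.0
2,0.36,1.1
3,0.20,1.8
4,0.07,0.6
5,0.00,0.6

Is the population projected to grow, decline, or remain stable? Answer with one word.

R0 = Σ lx·mx = 0 + 0 + 0.396 + 0.36 + 0.042 + 0 = 0.798
R0 < 1, so the population is declining.

declining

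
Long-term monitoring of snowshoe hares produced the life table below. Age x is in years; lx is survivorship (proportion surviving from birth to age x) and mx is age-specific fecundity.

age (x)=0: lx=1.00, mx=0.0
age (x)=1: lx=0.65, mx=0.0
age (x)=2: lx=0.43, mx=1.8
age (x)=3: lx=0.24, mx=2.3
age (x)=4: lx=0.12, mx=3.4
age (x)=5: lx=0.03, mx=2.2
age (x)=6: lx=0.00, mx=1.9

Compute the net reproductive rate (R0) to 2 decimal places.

1.80

lx·mx by age: 0, 0, 0.774, 0.552, 0.408, 0.066, 0
R0 = Σ lx·mx = 1.8 → 1.80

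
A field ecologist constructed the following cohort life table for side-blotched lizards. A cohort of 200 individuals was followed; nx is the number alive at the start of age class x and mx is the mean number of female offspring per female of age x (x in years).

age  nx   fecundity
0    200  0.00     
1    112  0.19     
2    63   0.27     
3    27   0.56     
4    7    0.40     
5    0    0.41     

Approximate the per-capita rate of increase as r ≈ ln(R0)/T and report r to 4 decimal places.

lx = nx/n0 = nx/200: 1, 0.56, 0.315, 0.135, 0.035, 0
R0 = Σ lx·mx = 0 + 0.1064 + 0.08505 + 0.0756 + 0.014 + 0 = 0.28105
Σ x·lx·mx = 0.5593; T = 0.5593/0.28105 = 1.99004…
r ≈ ln(R0)/T = ln(0.28105)/1.99004… = -0.637788… → -0.6378

-0.6378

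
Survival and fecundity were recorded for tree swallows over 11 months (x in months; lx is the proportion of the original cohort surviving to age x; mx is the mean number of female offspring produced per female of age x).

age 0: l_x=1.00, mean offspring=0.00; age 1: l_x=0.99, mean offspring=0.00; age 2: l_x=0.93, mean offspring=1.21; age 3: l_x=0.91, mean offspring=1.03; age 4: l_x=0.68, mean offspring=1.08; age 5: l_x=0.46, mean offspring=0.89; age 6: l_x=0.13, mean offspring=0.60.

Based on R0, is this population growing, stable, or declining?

growing

R0 = Σ lx·mx = 0 + 0 + 1.1253 + 0.9373 + 0.7344 + 0.4094 + 0.078 = 3.2844
R0 > 1, so the population is growing.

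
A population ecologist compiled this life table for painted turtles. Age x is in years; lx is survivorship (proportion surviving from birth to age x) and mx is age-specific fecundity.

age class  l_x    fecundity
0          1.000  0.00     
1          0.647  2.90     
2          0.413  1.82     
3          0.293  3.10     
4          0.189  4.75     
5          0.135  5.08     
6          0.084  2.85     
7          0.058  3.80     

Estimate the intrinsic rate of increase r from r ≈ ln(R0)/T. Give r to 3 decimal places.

R0 = Σ lx·mx = 0 + 1.8763 + 0.75166 + 0.9083 + 0.89775 + 0.6858 + 0.2394 + 0.2204 = 5.57961
Σ x·lx·mx = 16.10372; T = 16.10372/5.57961 = 2.88617…
r ≈ ln(R0)/T = ln(5.57961)/2.88617… = 0.59564… → 0.596

0.596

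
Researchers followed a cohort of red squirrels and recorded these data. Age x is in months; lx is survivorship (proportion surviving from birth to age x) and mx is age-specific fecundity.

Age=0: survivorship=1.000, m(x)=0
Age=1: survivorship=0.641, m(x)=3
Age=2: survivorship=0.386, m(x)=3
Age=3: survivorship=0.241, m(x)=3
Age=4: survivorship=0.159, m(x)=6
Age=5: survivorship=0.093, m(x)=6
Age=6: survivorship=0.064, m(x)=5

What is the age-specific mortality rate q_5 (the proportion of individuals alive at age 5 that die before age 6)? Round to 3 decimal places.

q_5 = (l_5 − l_6) / l_5 = (0.093 − 0.064) / 0.093
     = 0.029 / 0.093 = 0.311828… → 0.312

0.312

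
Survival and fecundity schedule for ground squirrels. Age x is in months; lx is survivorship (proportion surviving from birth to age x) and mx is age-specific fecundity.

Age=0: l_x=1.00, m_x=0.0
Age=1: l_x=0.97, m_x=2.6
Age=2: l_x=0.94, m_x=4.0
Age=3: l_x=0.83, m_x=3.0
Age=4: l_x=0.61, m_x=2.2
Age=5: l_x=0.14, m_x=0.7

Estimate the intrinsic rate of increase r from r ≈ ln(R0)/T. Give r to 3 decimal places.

R0 = Σ lx·mx = 0 + 2.522 + 3.76 + 2.49 + 1.342 + 0.098 = 10.212
Σ x·lx·mx = 23.37; T = 23.37/10.212 = 2.28848…
r ≈ ln(R0)/T = ln(10.212)/2.28848… = 1.01533… → 1.015

1.015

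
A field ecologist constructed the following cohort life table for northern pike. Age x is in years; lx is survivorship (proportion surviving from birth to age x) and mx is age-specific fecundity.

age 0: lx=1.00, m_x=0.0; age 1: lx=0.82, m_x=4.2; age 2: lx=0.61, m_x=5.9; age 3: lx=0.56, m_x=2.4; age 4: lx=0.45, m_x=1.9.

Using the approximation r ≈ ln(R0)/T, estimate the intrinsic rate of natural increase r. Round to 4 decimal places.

1.1358

R0 = Σ lx·mx = 0 + 3.444 + 3.599 + 1.344 + 0.855 = 9.242
Σ x·lx·mx = 18.094; T = 18.094/9.242 = 1.9578…
r ≈ ln(R0)/T = ln(9.242)/1.9578… = 1.135845… → 1.1358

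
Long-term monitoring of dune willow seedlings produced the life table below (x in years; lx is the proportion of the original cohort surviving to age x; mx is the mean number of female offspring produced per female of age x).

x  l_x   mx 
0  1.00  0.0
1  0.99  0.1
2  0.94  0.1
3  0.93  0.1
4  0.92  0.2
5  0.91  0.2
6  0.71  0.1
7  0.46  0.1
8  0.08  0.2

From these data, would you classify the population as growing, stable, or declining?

R0 = Σ lx·mx = 0 + 0.099 + 0.094 + 0.093 + 0.184 + 0.182 + 0.071 + 0.046 + 0.016 = 0.785
R0 < 1, so the population is declining.

declining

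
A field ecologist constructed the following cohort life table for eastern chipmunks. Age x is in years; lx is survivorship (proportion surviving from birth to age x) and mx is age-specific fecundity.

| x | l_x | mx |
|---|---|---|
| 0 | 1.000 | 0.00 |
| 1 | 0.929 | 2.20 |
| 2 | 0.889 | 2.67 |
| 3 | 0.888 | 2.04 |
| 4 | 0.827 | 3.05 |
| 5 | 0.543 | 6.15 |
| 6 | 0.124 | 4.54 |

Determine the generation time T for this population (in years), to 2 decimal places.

3.35

lx·mx: 0, 2.0438, 2.37363, 1.81152, 2.52235, 3.33945, 0.56296 → R0 = 12.65371
x·lx·mx: 0, 2.0438, 4.74726, 5.43456, 10.0894, 16.69725, 3.37776 → Σ = 42.39003
T = 42.39003 / 12.65371 = 3.350008… → 3.35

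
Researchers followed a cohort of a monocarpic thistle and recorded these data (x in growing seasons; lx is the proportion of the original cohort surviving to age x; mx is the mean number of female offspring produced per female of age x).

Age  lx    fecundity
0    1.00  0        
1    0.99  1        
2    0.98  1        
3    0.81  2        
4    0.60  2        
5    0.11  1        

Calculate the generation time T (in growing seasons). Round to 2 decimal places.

2.69

lx·mx: 0, 0.99, 0.98, 1.62, 1.2, 0.11 → R0 = 4.9
x·lx·mx: 0, 0.99, 1.96, 4.86, 4.8, 0.55 → Σ = 13.16
T = 13.16 / 4.9 = 2.685714… → 2.69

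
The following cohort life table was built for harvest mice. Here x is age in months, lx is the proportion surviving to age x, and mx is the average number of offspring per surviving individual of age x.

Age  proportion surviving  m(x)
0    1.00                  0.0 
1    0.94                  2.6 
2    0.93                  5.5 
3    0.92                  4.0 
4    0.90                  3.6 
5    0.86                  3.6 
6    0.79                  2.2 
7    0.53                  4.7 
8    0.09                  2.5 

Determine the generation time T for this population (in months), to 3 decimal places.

lx·mx: 0, 2.444, 5.115, 3.68, 3.24, 3.096, 1.738, 2.491, 0.225 → R0 = 22.029
x·lx·mx: 0, 2.444, 10.23, 11.04, 12.96, 15.48, 10.428, 17.437, 1.8 → Σ = 81.819
T = 81.819 / 22.029 = 3.71415… → 3.714

3.714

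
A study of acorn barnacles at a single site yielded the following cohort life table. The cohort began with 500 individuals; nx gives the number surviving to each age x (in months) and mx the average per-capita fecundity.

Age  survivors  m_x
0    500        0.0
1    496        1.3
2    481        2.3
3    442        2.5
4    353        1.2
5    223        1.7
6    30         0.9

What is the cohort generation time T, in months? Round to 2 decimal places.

lx = nx/n0 = nx/500: 1, 0.992, 0.962, 0.884, 0.706, 0.446, 0.06
lx·mx: 0, 1.2896, 2.2126, 2.21, 0.8472, 0.7582, 0.054 → R0 = 7.3716
x·lx·mx: 0, 1.2896, 4.4252, 6.63, 3.3888, 3.791, 0.324 → Σ = 19.8486
T = 19.8486 / 7.3716 = 2.692577… → 2.69

2.69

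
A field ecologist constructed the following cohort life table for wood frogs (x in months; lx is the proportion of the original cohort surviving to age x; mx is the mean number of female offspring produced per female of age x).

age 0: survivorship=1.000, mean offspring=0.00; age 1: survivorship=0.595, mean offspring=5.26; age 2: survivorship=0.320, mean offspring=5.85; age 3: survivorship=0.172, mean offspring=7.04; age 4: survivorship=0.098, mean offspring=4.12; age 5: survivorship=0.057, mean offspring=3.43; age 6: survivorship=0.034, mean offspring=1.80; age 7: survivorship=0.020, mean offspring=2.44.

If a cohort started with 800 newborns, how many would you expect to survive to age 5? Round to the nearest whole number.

46

Expected survivors = N0 · l_5 = 800 × 0.057 = 45.6 → 46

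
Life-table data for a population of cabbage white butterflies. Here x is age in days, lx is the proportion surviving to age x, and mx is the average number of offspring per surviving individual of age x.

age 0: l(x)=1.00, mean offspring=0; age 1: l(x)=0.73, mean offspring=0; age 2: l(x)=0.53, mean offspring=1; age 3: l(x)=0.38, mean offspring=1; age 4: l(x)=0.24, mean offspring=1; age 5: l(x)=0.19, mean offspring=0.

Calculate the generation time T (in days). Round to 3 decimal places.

2.748

lx·mx: 0, 0, 0.53, 0.38, 0.24, 0 → R0 = 1.15
x·lx·mx: 0, 0, 1.06, 1.14, 0.96, 0 → Σ = 3.16
T = 3.16 / 1.15 = 2.747826… → 2.748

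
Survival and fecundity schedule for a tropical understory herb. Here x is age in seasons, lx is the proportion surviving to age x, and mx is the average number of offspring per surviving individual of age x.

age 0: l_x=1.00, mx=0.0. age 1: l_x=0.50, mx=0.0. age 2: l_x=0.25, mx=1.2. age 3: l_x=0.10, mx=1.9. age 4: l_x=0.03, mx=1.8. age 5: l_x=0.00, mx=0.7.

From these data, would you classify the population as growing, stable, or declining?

R0 = Σ lx·mx = 0 + 0 + 0.3 + 0.19 + 0.054 + 0 = 0.544
R0 < 1, so the population is declining.

declining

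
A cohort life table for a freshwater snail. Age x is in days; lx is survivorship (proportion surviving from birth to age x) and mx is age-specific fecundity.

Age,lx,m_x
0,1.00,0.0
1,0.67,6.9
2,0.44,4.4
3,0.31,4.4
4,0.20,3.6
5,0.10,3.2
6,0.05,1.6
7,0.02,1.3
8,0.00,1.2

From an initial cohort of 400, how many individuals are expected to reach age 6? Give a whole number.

Expected survivors = N0 · l_6 = 400 × 0.05 = 20 → 20

20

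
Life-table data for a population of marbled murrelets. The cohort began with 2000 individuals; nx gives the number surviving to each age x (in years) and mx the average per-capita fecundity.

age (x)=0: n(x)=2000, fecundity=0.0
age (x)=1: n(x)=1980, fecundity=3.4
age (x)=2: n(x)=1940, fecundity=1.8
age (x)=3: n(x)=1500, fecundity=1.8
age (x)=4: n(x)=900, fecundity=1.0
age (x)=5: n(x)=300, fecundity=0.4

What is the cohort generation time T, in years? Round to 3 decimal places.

lx = nx/n0 = nx/2000: 1, 0.99, 0.97, 0.75, 0.45, 0.15
lx·mx: 0, 3.366, 1.746, 1.35, 0.45, 0.06 → R0 = 6.972
x·lx·mx: 0, 3.366, 3.492, 4.05, 1.8, 0.3 → Σ = 13.008
T = 13.008 / 6.972 = 1.865749… → 1.866

1.866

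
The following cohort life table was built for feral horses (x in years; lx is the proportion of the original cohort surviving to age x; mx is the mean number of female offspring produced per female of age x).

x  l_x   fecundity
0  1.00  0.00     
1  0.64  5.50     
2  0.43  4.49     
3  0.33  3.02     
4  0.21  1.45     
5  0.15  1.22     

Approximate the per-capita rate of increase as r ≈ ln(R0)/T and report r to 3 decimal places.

R0 = Σ lx·mx = 0 + 3.52 + 1.9307 + 0.9966 + 0.3045 + 0.183 = 6.9348
Σ x·lx·mx = 12.5042; T = 12.5042/6.9348 = 1.80311…
r ≈ ln(R0)/T = ln(6.9348)/1.80311… = 1.07401… → 1.074

1.074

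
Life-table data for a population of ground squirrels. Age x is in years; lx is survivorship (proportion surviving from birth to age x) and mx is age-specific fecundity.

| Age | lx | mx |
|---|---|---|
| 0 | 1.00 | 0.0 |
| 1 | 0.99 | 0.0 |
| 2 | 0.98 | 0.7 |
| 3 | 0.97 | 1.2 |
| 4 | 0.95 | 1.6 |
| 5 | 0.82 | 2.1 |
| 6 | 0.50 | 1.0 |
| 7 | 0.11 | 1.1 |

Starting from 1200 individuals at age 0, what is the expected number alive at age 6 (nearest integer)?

600

Expected survivors = N0 · l_6 = 1200 × 0.50 = 600 → 600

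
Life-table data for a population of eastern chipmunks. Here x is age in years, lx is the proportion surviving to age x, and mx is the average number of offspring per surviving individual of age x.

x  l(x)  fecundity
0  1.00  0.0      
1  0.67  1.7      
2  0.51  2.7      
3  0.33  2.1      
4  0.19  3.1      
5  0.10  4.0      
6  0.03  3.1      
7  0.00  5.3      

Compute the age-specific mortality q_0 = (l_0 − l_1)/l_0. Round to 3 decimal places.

q_0 = (l_0 − l_1) / l_0 = (1 − 0.67) / 1
     = 0.33 / 1 = 0.33 → 0.330

0.330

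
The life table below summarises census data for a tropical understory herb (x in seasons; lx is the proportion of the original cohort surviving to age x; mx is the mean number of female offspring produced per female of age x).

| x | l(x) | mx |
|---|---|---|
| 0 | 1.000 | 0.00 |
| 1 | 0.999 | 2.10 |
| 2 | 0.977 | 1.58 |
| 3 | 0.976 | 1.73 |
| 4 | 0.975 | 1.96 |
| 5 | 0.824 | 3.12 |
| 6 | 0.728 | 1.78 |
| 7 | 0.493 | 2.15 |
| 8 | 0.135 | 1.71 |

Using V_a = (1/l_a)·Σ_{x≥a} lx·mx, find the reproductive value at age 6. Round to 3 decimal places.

3.553

lx·mx for x ≥ 6: 1.29584, 1.05995, 0.23085 → sum = 2.58664
V_6 = 2.58664 / l_6 = 2.58664 / 0.728 = 3.553077… → 3.553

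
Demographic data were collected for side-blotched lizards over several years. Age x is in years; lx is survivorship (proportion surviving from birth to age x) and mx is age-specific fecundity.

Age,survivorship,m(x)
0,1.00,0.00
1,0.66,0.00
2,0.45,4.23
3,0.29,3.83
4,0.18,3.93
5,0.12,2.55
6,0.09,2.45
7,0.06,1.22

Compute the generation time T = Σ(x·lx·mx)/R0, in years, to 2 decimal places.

3.09

lx·mx: 0, 0, 1.9035, 1.1107, 0.7074, 0.306, 0.2205, 0.0732 → R0 = 4.3213
x·lx·mx: 0, 0, 3.807, 3.3321, 2.8296, 1.53, 1.323, 0.5124 → Σ = 13.3341
T = 13.3341 / 4.3213 = 3.085669… → 3.09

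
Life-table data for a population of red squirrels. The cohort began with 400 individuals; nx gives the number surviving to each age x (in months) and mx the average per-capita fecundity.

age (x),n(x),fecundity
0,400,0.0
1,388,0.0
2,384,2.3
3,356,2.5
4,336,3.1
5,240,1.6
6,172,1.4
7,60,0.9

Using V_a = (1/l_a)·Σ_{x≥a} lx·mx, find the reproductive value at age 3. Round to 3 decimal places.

lx = nx/n0 = nx/400: 1, 0.97, 0.96, 0.89, 0.84, 0.6, 0.43, 0.15
lx·mx for x ≥ 3: 2.225, 2.604, 0.96, 0.602, 0.135 → sum = 6.526
V_3 = 6.526 / l_3 = 6.526 / 0.89 = 7.332584… → 7.333

7.333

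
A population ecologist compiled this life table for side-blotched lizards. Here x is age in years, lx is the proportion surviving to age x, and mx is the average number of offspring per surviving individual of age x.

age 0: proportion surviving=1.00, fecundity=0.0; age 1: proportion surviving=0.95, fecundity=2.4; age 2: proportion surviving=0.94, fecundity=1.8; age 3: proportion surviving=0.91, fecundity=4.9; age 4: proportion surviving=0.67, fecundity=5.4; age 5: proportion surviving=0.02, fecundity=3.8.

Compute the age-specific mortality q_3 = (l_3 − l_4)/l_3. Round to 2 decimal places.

0.26

q_3 = (l_3 − l_4) / l_3 = (0.91 − 0.67) / 0.91
     = 0.24 / 0.91 = 0.263736… → 0.26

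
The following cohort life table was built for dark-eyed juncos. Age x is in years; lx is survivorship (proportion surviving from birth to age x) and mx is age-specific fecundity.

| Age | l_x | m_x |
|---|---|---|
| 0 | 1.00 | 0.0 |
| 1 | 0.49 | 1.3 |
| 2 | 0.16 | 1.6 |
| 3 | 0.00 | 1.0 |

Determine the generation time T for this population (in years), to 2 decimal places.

1.29

lx·mx: 0, 0.637, 0.256, 0 → R0 = 0.893
x·lx·mx: 0, 0.637, 0.512, 0 → Σ = 1.149
T = 1.149 / 0.893 = 1.286674… → 1.29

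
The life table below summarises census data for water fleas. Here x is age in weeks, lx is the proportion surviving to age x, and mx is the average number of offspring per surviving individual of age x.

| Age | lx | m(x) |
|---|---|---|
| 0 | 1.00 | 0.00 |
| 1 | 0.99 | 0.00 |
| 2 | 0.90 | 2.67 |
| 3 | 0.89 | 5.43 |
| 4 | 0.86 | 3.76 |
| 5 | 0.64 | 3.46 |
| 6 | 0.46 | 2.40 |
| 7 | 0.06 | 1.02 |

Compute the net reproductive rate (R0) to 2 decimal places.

13.85

lx·mx by age: 0, 0, 2.403, 4.8327, 3.2336, 2.2144, 1.104, 0.0612
R0 = Σ lx·mx = 13.8489 → 13.85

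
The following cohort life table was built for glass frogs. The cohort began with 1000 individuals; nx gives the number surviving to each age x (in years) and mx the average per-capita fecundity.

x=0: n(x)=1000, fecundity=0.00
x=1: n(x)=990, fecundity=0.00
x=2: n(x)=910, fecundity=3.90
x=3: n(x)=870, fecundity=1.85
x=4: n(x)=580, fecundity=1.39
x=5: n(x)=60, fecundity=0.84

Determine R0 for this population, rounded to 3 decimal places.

6.015

lx = nx/n0 = nx/1000: 1, 0.99, 0.91, 0.87, 0.58, 0.06
lx·mx by age: 0, 0, 3.549, 1.6095, 0.8062, 0.0504
R0 = Σ lx·mx = 6.0151 → 6.015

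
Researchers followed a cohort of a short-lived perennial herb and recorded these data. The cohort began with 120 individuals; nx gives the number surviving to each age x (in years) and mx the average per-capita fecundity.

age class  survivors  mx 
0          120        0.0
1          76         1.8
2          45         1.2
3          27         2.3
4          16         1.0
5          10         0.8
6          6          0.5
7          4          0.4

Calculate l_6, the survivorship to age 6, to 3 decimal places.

0.050

l_6 = n_6/n_0 = 6/120 = 0.05 → 0.050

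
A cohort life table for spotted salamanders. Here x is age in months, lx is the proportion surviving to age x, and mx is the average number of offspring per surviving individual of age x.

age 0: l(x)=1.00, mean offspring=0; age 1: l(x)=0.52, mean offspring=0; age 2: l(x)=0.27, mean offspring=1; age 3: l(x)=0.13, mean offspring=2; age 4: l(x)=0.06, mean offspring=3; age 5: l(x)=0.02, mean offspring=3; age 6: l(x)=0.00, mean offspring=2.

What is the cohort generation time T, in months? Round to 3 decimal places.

lx·mx: 0, 0, 0.27, 0.26, 0.18, 0.06, 0 → R0 = 0.77
x·lx·mx: 0, 0, 0.54, 0.78, 0.72, 0.3, 0 → Σ = 2.34
T = 2.34 / 0.77 = 3.038961… → 3.039

3.039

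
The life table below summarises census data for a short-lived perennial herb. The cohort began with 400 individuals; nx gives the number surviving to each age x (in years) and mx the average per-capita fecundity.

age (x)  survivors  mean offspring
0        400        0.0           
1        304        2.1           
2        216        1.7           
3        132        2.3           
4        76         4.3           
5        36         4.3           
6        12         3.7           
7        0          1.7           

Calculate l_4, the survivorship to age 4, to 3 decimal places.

l_4 = n_4/n_0 = 76/400 = 0.19 → 0.190

0.190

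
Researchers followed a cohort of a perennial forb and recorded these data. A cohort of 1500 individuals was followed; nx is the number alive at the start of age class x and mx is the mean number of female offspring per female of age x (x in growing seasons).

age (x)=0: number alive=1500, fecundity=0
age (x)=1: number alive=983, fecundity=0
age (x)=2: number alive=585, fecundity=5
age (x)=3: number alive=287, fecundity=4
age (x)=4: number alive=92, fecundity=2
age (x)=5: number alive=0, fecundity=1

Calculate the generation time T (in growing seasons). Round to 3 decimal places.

2.356

lx = nx/n0 = nx/1500: 1, 0.65533…, 0.39, 0.19133…, 0.06133…, 0
lx·mx: 0, 0, 1.95, 0.765333…, 0.122667…, 0 → R0 = 2.838…
x·lx·mx: 0, 0, 3.9, 2.296…, 0.490667…, 0 → Σ = 6.686667…
T = 6.686667… / 2.838… = 2.356119… → 2.356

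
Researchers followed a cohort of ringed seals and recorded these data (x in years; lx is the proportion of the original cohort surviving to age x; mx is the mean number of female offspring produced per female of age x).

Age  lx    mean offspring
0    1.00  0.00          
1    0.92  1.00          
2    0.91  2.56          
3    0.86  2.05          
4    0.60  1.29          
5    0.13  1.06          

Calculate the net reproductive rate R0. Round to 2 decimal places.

5.92

lx·mx by age: 0, 0.92, 2.3296, 1.763, 0.774, 0.1378
R0 = Σ lx·mx = 5.9244 → 5.92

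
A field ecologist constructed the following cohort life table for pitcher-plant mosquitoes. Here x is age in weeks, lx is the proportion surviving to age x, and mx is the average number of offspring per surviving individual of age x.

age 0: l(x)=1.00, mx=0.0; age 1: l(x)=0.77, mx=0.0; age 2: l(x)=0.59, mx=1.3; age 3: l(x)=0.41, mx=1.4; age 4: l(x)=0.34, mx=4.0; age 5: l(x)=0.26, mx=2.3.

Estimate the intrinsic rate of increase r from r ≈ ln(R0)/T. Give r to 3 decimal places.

0.337

R0 = Σ lx·mx = 0 + 0 + 0.767 + 0.574 + 1.36 + 0.598 = 3.299
Σ x·lx·mx = 11.686; T = 11.686/3.299 = 3.54229…
r ≈ ln(R0)/T = ln(3.299)/3.54229… = 0.33696… → 0.337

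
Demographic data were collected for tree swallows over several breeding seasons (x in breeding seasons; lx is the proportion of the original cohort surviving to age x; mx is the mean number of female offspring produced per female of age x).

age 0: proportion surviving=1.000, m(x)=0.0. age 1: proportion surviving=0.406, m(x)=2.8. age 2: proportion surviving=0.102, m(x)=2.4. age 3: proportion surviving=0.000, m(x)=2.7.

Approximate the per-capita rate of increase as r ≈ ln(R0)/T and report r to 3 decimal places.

R0 = Σ lx·mx = 0 + 1.1368 + 0.2448 + 0 = 1.3816
Σ x·lx·mx = 1.6264; T = 1.6264/1.3816 = 1.17719…
r ≈ ln(R0)/T = ln(1.3816)/1.17719… = 0.27459… → 0.275

0.275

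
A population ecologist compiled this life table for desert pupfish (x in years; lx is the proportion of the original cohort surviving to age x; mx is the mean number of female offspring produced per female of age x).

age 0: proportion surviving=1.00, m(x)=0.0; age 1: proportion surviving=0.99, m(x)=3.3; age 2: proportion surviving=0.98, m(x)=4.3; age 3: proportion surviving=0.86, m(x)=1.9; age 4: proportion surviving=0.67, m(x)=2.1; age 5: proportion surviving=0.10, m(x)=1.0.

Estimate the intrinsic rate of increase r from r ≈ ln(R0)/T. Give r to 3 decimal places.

R0 = Σ lx·mx = 0 + 3.267 + 4.214 + 1.634 + 1.407 + 0.1 = 10.622
Σ x·lx·mx = 22.725; T = 22.725/10.622 = 2.13943…
r ≈ ln(R0)/T = ln(10.622)/2.13943… = 1.10447… → 1.104

1.104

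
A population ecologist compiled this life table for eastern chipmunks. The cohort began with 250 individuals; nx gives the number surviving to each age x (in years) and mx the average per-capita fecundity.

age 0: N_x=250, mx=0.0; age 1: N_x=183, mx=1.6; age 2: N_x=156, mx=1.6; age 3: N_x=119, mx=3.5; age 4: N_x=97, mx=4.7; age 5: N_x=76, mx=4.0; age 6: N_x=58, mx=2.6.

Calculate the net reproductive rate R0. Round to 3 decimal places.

7.478

lx = nx/n0 = nx/250: 1, 0.732, 0.624, 0.476, 0.388, 0.304, 0.232
lx·mx by age: 0, 1.1712, 0.9984, 1.666, 1.8236, 1.216, 0.6032
R0 = Σ lx·mx = 7.4784 → 7.478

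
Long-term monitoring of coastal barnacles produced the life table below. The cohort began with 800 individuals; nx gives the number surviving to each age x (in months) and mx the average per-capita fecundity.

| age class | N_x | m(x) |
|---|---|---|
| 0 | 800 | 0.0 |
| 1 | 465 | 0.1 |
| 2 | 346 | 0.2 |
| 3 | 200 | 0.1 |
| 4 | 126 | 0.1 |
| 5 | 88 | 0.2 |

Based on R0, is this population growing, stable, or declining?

lx = nx/n0 = nx/800: 1, 0.58125, 0.4325, 0.25, 0.1575, 0.11
R0 = Σ lx·mx = 0 + 0.058125 + 0.0865 + 0.025 + 0.01575 + 0.022 = 0.207375
R0 < 1, so the population is declining.

declining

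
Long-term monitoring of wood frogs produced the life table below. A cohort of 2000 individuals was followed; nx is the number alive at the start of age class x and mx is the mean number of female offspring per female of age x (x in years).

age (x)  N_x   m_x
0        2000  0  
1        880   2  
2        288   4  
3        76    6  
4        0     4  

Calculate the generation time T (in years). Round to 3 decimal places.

lx = nx/n0 = nx/2000: 1, 0.44, 0.144, 0.038, 0
lx·mx: 0, 0.88, 0.576, 0.228, 0 → R0 = 1.684
x·lx·mx: 0, 0.88, 1.152, 0.684, 0 → Σ = 2.716
T = 2.716 / 1.684 = 1.612827… → 1.613

1.613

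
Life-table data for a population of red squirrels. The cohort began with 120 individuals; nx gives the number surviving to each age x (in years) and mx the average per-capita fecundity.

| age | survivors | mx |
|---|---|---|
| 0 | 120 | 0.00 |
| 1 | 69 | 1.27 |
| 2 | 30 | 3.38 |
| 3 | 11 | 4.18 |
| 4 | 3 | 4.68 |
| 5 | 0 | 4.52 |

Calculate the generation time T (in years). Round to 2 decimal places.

lx = nx/n0 = nx/120: 1, 0.575, 0.25, 0.09167…, 0.025, 0
lx·mx: 0, 0.73025, 0.845, 0.383167…, 0.117, 0 → R0 = 2.075417…
x·lx·mx: 0, 0.73025, 1.69, 1.1495…, 0.468, 0 → Σ = 4.03775…
T = 4.03775… / 2.075417… = 1.945513… → 1.95

1.95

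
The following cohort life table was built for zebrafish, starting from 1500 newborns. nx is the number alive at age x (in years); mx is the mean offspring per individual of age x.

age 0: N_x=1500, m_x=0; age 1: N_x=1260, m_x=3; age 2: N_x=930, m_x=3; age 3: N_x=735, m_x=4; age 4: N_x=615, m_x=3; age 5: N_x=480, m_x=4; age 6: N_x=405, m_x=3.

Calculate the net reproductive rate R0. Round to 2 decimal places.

lx = nx/n0 = nx/1500: 1, 0.84, 0.62, 0.49, 0.41, 0.32, 0.27
lx·mx by age: 0, 2.52, 1.86, 1.96, 1.23, 1.28, 0.81
R0 = Σ lx·mx = 9.66 → 9.66

9.66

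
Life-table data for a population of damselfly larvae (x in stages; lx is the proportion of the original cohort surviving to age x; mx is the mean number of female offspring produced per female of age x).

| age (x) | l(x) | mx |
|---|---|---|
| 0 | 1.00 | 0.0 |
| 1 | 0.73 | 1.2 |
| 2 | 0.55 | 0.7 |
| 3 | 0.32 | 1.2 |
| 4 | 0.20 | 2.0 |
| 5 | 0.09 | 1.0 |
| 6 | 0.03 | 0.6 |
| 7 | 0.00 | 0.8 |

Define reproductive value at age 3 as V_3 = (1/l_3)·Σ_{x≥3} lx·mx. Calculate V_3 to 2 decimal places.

lx·mx for x ≥ 3: 0.384, 0.4, 0.09, 0.018, 0 → sum = 0.892
V_3 = 0.892 / l_3 = 0.892 / 0.32 = 2.7875 → 2.79

2.79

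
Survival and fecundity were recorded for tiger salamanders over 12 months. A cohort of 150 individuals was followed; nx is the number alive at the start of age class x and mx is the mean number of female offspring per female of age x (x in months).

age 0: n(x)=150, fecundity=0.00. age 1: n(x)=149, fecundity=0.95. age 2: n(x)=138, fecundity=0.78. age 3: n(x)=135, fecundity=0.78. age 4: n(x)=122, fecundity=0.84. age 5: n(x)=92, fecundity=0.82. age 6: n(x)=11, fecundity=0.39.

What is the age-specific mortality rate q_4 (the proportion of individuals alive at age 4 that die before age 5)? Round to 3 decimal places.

0.246

lx = nx/n0 = nx/150: 1, 0.99333…, 0.92, 0.9, 0.81333…, 0.61333…, 0.07333…
q_4 = (l_4 − l_5) / l_4 = (0.813333… − 0.613333…) / 0.813333…
     = 0.2… / 0.813333… = 0.245902… → 0.246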